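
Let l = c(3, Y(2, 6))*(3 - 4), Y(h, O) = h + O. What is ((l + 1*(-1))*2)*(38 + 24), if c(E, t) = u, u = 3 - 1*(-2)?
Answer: -744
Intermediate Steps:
Y(h, O) = O + h
u = 5 (u = 3 + 2 = 5)
c(E, t) = 5
l = -5 (l = 5*(3 - 4) = 5*(-1) = -5)
((l + 1*(-1))*2)*(38 + 24) = ((-5 + 1*(-1))*2)*(38 + 24) = ((-5 - 1)*2)*62 = -6*2*62 = -12*62 = -744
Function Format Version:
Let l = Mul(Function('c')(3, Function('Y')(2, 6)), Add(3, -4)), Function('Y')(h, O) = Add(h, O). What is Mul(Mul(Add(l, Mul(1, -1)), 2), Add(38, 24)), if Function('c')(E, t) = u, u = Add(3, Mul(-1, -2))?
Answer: -744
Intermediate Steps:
Function('Y')(h, O) = Add(O, h)
u = 5 (u = Add(3, 2) = 5)
Function('c')(E, t) = 5
l = -5 (l = Mul(5, Add(3, -4)) = Mul(5, -1) = -5)
Mul(Mul(Add(l, Mul(1, -1)), 2), Add(38, 24)) = Mul(Mul(Add(-5, Mul(1, -1)), 2), Add(38, 24)) = Mul(Mul(Add(-5, -1), 2), 62) = Mul(Mul(-6, 2), 62) = Mul(-12, 62) = -744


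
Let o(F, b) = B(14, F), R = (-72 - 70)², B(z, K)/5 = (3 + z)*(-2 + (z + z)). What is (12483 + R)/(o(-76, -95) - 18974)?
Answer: -32647/16764 ≈ -1.9474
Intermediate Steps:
B(z, K) = 5*(-2 + 2*z)*(3 + z) (B(z, K) = 5*((3 + z)*(-2 + (z + z))) = 5*((3 + z)*(-2 + 2*z)) = 5*((-2 + 2*z)*(3 + z)) = 5*(-2 + 2*z)*(3 + z))
R = 20164 (R = (-142)² = 20164)
o(F, b) = 2210 (o(F, b) = -30 + 10*14² + 20*14 = -30 + 10*196 + 280 = -30 + 1960 + 280 = 2210)
(12483 + R)/(o(-76, -95) - 18974) = (12483 + 20164)/(2210 - 18974) = 32647/(-16764) = 32647*(-1/16764) = -32647/16764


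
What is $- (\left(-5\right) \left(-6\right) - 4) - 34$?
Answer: $-60$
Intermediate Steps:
$- (\left(-5\right) \left(-6\right) - 4) - 34 = - (30 - 4) - 34 = \left(-1\right) 26 - 34 = -26 - 34 = -60$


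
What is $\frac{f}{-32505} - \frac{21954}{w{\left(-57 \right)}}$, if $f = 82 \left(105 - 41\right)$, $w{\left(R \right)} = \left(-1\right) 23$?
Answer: $\frac{713494066}{747615} \approx 954.36$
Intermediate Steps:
$w{\left(R \right)} = -23$
$f = 5248$ ($f = 82 \cdot 64 = 5248$)
$\frac{f}{-32505} - \frac{21954}{w{\left(-57 \right)}} = \frac{5248}{-32505} - \frac{21954}{-23} = 5248 \left(- \frac{1}{32505}\right) - - \frac{21954}{23} = - \frac{5248}{32505} + \frac{21954}{23} = \frac{713494066}{747615}$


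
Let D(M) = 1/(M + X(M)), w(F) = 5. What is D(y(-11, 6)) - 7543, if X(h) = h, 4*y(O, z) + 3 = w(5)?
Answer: -7542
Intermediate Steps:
y(O, z) = ½ (y(O, z) = -¾ + (¼)*5 = -¾ + 5/4 = ½)
D(M) = 1/(2*M) (D(M) = 1/(M + M) = 1/(2*M))
D(y(-11, 6)) - 7543 = 1/(2*(½)) - 7543 = (½)*2 - 7543 = 1 - 7543 = -7542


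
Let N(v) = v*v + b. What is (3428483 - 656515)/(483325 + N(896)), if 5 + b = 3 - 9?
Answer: 1385984/643065 ≈ 2.1553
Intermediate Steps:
b = -11 (b = -5 + (3 - 9) = -5 - 6 = -11)
N(v) = -11 + v² (N(v) = v*v - 11 = v² - 11 = -11 + v²)
(3428483 - 656515)/(483325 + N(896)) = (3428483 - 656515)/(483325 + (-11 + 896²)) = 2771968/(483325 + (-11 + 802816)) = 2771968/(483325 + 802805) = 2771968/1286130 = 2771968*(1/1286130) = 1385984/643065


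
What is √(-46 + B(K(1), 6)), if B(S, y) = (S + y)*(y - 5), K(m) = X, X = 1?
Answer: I*√39 ≈ 6.245*I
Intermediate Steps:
K(m) = 1
B(S, y) = (-5 + y)*(S + y) (B(S, y) = (S + y)*(-5 + y) = (-5 + y)*(S + y))
√(-46 + B(K(1), 6)) = √(-46 + (6² - 5*1 - 5*6 + 1*6)) = √(-46 + (36 - 5 - 30 + 6)) = √(-46 + 7) = √(-39) = I*√39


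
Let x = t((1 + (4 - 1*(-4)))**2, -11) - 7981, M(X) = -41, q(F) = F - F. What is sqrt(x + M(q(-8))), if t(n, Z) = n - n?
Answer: I*sqrt(8022) ≈ 89.566*I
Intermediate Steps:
q(F) = 0
t(n, Z) = 0
x = -7981 (x = 0 - 7981 = -7981)
sqrt(x + M(q(-8))) = sqrt(-7981 - 41) = sqrt(-8022) = I*sqrt(8022)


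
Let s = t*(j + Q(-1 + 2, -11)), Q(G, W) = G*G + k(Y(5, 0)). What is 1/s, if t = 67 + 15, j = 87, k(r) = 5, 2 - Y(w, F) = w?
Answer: 1/7626 ≈ 0.00013113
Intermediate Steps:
Y(w, F) = 2 - w
Q(G, W) = 5 + G**2 (Q(G, W) = G*G + 5 = G**2 + 5 = 5 + G**2)
t = 82
s = 7626 (s = 82*(87 + (5 + (-1 + 2)**2)) = 82*(87 + (5 + 1**2)) = 82*(87 + (5 + 1)) = 82*(87 + 6) = 82*93 = 7626)
1/s = 1/7626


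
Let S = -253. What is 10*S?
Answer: -2530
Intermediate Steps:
10*S = 10*(-253) = -2530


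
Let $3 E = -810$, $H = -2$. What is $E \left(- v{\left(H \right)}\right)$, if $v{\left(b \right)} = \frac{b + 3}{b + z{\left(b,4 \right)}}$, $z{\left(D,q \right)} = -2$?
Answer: $- \frac{135}{2} \approx -67.5$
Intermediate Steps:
$E = -270$ ($E = \frac{1}{3} \left(-810\right) = -270$)
$v{\left(b \right)} = \frac{3 + b}{-2 + b}$ ($v{\left(b \right)} = \frac{b + 3}{b - 2} = \frac{3 + b}{-2 + b}$)
$E \left(- v{\left(H \right)}\right) = - 270 \left(- \frac{3 - 2}{-2 - 2}\right) = - 270 \left(- \frac{1}{-4}\right) = - 270 \left(- \frac{\left(-1\right) 1}{4}\right) = - 270 \left(\left(-1\right) \left(- \frac{1}{4}\right)\right) = \left(-270\right) \frac{1}{4} = - \frac{135}{2}$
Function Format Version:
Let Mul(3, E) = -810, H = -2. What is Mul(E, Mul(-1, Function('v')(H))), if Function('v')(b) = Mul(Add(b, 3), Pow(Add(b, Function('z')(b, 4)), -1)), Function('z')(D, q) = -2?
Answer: Rational(-135, 2) ≈ -67.500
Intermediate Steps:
E = -270 (E = Mul(Rational(1, 3), -810) = -270)
Function('v')(b) = Mul(Pow(Add(-2, b), -1), Add(3, b)) (Function('v')(b) = Mul(Add(b, 3), Pow(Add(b, -2), -1)) = Mul(Add(3, b), Pow(Add(-2, b), -1)) = Mul(Pow(Add(-2, b), -1), Add(3, b)))
Mul(E, Mul(-1, Function('v')(H))) = Mul(-270, Mul(-1, Mul(Pow(Add(-2, -2), -1), Add(3, -2)))) = Mul(-270, Mul(-1, Mul(Pow(-4, -1), 1))) = Mul(-270, Mul(-1, Mul(Rational(-1, 4), 1))) = Mul(-270, Mul(-1, Rational(-1, 4))) = Mul(-270, Rational(1, 4)) = Rational(-135, 2)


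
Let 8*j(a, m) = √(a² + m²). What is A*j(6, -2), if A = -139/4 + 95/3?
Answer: -37*√10/48 ≈ -2.4376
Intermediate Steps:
A = -37/12 (A = -139*¼ + 95*(⅓) = -139/4 + 95/3 = -37/12 ≈ -3.0833)
j(a, m) = √(a² + m²)/8
A*j(6, -2) = -37*√(6² + (-2)²)/96 = -37*√(36 + 4)/96 = -37*√40/96 = -37*2*√10/96 = -37*√10/48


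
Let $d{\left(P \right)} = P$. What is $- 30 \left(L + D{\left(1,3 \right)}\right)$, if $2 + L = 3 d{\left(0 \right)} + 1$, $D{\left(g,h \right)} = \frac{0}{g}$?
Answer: $30$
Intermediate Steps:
$D{\left(g,h \right)} = 0$
$L = -1$ ($L = -2 + \left(3 \cdot 0 + 1\right) = -2 + \left(0 + 1\right) = -2 + 1 = -1$)
$- 30 \left(L + D{\left(1,3 \right)}\right) = - 30 \left(-1 + 0\right) = \left(-30\right) \left(-1\right) = 30$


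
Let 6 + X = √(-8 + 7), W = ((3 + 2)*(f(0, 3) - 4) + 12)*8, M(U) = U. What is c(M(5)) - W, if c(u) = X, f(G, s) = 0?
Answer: 58 + I ≈ 58.0 + 1.0*I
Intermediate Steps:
W = -64 (W = ((3 + 2)*(0 - 4) + 12)*8 = (5*(-4) + 12)*8 = (-20 + 12)*8 = -8*8 = -64)
X = -6 + I (X = -6 + √(-8 + 7) = -6 + √(-1) = -6 + I ≈ -6.0 + 1.0*I)
c(u) = -6 + I
c(M(5)) - W = (-6 + I) - 1*(-64) = (-6 + I) + 64 = 58 + I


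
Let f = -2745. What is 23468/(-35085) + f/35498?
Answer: -929375389/1245447330 ≈ -0.74622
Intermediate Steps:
23468/(-35085) + f/35498 = 23468/(-35085) - 2745/35498 = 23468*(-1/35085) - 2745*1/35498 = -23468/35085 - 2745/35498 = -929375389/1245447330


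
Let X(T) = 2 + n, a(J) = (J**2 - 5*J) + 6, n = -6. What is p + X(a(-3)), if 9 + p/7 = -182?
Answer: -1341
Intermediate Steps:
p = -1337 (p = -63 + 7*(-182) = -63 - 1274 = -1337)
a(J) = 6 + J**2 - 5*J
X(T) = -4 (X(T) = 2 - 6 = -4)
p + X(a(-3)) = -1337 - 4 = -1341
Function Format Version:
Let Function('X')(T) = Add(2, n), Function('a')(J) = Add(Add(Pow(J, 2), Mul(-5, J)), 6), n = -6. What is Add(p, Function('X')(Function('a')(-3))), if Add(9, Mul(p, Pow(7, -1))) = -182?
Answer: -1341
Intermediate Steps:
p = -1337 (p = Add(-63, Mul(7, -182)) = Add(-63, -1274) = -1337)
Function('a')(J) = Add(6, Pow(J, 2), Mul(-5, J))
Function('X')(T) = -4 (Function('X')(T) = Add(2, -6) = -4)
Add(p, Function('X')(Function('a')(-3))) = Add(-1337, -4) = -1341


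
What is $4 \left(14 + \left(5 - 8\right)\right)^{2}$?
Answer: $484$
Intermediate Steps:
$4 \left(14 + \left(5 - 8\right)\right)^{2} = 4 \left(14 - 3\right)^{2} = 4 \cdot 11^{2} = 4 \cdot 121 = 484$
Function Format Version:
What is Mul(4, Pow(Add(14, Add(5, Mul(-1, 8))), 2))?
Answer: 484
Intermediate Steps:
Mul(4, Pow(Add(14, Add(5, Mul(-1, 8))), 2)) = Mul(4, Pow(Add(14, Add(5, -8)), 2)) = Mul(4, Pow(Add(14, -3), 2)) = Mul(4, Pow(11, 2)) = Mul(4, 121) = 484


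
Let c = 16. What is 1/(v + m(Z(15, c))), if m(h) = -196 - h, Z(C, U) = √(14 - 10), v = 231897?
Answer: 1/231699 ≈ 4.3159e-6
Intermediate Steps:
Z(C, U) = 2 (Z(C, U) = √4 = 2)
1/(v + m(Z(15, c))) = 1/(231897 + (-196 - 1*2)) = 1/(231897 + (-196 - 2)) = 1/(231897 - 198) = 1/231699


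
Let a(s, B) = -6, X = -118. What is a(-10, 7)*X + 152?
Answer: 860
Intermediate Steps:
a(-10, 7)*X + 152 = -6*(-118) + 152 = 708 + 152 = 860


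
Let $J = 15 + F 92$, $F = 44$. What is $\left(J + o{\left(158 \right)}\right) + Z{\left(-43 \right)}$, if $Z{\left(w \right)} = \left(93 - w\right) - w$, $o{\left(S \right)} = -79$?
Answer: $4163$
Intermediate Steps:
$J = 4063$ ($J = 15 + 44 \cdot 92 = 15 + 4048 = 4063$)
$Z{\left(w \right)} = 93 - 2 w$
$\left(J + o{\left(158 \right)}\right) + Z{\left(-43 \right)} = \left(4063 - 79\right) + \left(93 - -86\right) = 3984 + \left(93 + 86\right) = 3984 + 179 = 4163$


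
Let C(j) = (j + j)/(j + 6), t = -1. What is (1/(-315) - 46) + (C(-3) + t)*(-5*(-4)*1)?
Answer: -33391/315 ≈ -106.00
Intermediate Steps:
C(j) = 2*j/(6 + j) (C(j) = (2*j)/(6 + j) = 2*j/(6 + j))
(1/(-315) - 46) + (C(-3) + t)*(-5*(-4)*1) = (1/(-315) - 46) + (2*(-3)/(6 - 3) - 1)*(-5*(-4)*1) = (-1/315 - 46) + (2*(-3)/3 - 1)*(20*1) = -14491/315 + (2*(-3)*(⅓) - 1)*20 = -14491/315 + (-2 - 1)*20 = -14491/315 - 3*20 = -14491/315 - 60 = -33391/315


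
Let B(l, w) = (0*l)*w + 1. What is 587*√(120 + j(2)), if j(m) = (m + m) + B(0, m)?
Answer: 2935*√5 ≈ 6562.9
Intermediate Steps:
B(l, w) = 1 (B(l, w) = 0*w + 1 = 0 + 1 = 1)
j(m) = 1 + 2*m (j(m) = (m + m) + 1 = 2*m + 1 = 1 + 2*m)
587*√(120 + j(2)) = 587*√(120 + (1 + 2*2)) = 587*√(120 + (1 + 4)) = 587*√(120 + 5) = 587*√125 = 587*(5*√5) = 2935*√5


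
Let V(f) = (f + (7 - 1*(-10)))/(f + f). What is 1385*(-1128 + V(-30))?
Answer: -18743759/12 ≈ -1.5620e+6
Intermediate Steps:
V(f) = (17 + f)/(2*f) (V(f) = (f + (7 + 10))/((2*f)) = (f + 17)*(1/(2*f)) = (17 + f)*(1/(2*f)) = (17 + f)/(2*f))
1385*(-1128 + V(-30)) = 1385*(-1128 + (½)*(17 - 30)/(-30)) = 1385*(-1128 + (½)*(-1/30)*(-13)) = 1385*(-1128 + 13/60) = 1385*(-67667/60) = -18743759/12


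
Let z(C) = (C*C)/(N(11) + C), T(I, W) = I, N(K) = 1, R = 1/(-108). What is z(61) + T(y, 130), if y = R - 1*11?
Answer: 164075/3348 ≈ 49.007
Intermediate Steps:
R = -1/108 ≈ -0.0092593
y = -1189/108 (y = -1/108 - 1*11 = -1/108 - 11 = -1189/108 ≈ -11.009)
z(C) = C²/(1 + C) (z(C) = (C*C)/(1 + C) = C²/(1 + C))
z(61) + T(y, 130) = 61²/(1 + 61) - 1189/108 = 3721/62 - 1189/108 = 164075/3348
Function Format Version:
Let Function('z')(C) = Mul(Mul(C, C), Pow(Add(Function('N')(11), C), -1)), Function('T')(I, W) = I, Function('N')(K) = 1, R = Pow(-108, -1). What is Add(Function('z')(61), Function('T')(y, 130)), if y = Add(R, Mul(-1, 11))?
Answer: Rational(164075, 3348) ≈ 49.007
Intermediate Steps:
R = Rational(-1, 108) ≈ -0.0092593
y = Rational(-1189, 108) (y = Add(Rational(-1, 108), Mul(-1, 11)) = Add(Rational(-1, 108), -11) = Rational(-1189, 108) ≈ -11.009)
Function('z')(C) = Mul(Pow(C, 2), Pow(Add(1, C), -1)) (Function('z')(C) = Mul(Mul(C, C), Pow(Add(1, C), -1)) = Mul(Pow(C, 2), Pow(Add(1, C), -1)))
Add(Function('z')(61), Function('T')(y, 130)) = Add(Mul(Pow(61, 2), Pow(Add(1, 61), -1)), Rational(-1189, 108)) = Add(Mul(3721, Pow(62, -1)), Rational(-1189, 108)) = Add(Mul(3721, Rational(1, 62)), Rational(-1189, 108)) = Add(Rational(3721, 62), Rational(-1189, 108)) = Rational(164075, 3348)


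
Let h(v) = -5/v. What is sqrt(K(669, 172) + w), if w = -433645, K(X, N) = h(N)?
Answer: I*sqrt(3207238635)/86 ≈ 658.52*I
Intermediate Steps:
K(X, N) = -5/N
sqrt(K(669, 172) + w) = sqrt(-5/172 - 433645) = sqrt(-74586945/172) = I*sqrt(3207238635)/86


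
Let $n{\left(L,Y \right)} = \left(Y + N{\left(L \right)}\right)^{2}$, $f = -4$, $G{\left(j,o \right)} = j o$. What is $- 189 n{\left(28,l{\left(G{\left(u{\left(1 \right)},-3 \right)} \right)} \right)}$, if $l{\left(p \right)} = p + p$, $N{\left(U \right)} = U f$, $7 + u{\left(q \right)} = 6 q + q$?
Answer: $-2370816$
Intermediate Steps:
$u{\left(q \right)} = -7 + 7 q$ ($u{\left(q \right)} = -7 + \left(6 q + q\right) = -7 + 7 q$)
$N{\left(U \right)} = - 4 U$ ($N{\left(U \right)} = U \left(-4\right) = - 4 U$)
$l{\left(p \right)} = 2 p$
$n{\left(L,Y \right)} = \left(Y - 4 L\right)^{2}$
$- 189 n{\left(28,l{\left(G{\left(u{\left(1 \right)},-3 \right)} \right)} \right)} = - 189 \left(2 \left(-7 + 7 \cdot 1\right) \left(-3\right) - 112\right)^{2} = - 189 \left(2 \left(-7 + 7\right) \left(-3\right) - 112\right)^{2} = - 189 \left(2 \cdot 0 \left(-3\right) - 112\right)^{2} = - 189 \left(2 \cdot 0 - 112\right)^{2} = - 189 \left(0 - 112\right)^{2} = - 189 \left(-112\right)^{2} = \left(-189\right) 12544 = -2370816$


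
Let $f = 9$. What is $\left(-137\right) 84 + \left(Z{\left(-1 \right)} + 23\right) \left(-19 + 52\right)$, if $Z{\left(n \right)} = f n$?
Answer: $-11046$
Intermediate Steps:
$Z{\left(n \right)} = 9 n$
$\left(-137\right) 84 + \left(Z{\left(-1 \right)} + 23\right) \left(-19 + 52\right) = \left(-137\right) 84 + \left(9 \left(-1\right) + 23\right) \left(-19 + 52\right) = -11508 + \left(-9 + 23\right) 33 = -11508 + 14 \cdot 33 = -11508 + 462 = -11046$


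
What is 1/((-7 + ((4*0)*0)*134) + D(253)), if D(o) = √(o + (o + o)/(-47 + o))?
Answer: 721/21265 + 2*√677534/21265 ≈ 0.11132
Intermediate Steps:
D(o) = √(o + 2*o/(-47 + o)) (D(o) = √(o + (2*o)/(-47 + o)) = √(o + 2*o/(-47 + o)))
1/((-7 + ((4*0)*0)*134) + D(253)) = 1/((-7 + ((4*0)*0)*134) + √(253*(-45 + 253)/(-47 + 253))) = 1/((-7 + (0*0)*134) + √(253*208/206)) = 1/((-7 + 0*134) + √(253*(1/206)*208)) = 1/((-7 + 0) + √(26312/103)) = 1/(-7 + 2*√677534/103)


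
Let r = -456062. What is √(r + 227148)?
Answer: I*√228914 ≈ 478.45*I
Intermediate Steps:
√(r + 227148) = √(-456062 + 227148) = √(-228914) = I*√228914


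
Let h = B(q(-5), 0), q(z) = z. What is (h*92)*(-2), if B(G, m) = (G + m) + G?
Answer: 1840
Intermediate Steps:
B(G, m) = m + 2*G
h = -10 (h = 0 + 2*(-5) = 0 - 10 = -10)
(h*92)*(-2) = -10*92*(-2) = -920*(-2) = 1840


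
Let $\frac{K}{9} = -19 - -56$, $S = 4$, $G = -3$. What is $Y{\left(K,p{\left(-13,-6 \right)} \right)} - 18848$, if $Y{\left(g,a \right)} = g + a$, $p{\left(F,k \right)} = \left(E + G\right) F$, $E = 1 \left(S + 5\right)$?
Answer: $-18593$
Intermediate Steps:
$E = 9$ ($E = 1 \left(4 + 5\right) = 1 \cdot 9 = 9$)
$K = 333$ ($K = 9 \left(-19 - -56\right) = 9 \left(-19 + 56\right) = 9 \cdot 37 = 333$)
$p{\left(F,k \right)} = 6 F$ ($p{\left(F,k \right)} = \left(9 - 3\right) F = 6 F$)
$Y{\left(g,a \right)} = a + g$
$Y{\left(K,p{\left(-13,-6 \right)} \right)} - 18848 = \left(6 \left(-13\right) + 333\right) - 18848 = \left(-78 + 333\right) - 18848 = 255 - 18848 = -18593$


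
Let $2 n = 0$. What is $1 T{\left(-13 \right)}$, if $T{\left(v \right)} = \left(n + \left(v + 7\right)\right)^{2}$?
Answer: $36$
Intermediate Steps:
$n = 0$ ($n = \frac{1}{2} \cdot 0 = 0$)
$T{\left(v \right)} = \left(7 + v\right)^{2}$ ($T{\left(v \right)} = \left(0 + \left(v + 7\right)\right)^{2} = \left(0 + \left(7 + v\right)\right)^{2} = \left(7 + v\right)^{2}$)
$1 T{\left(-13 \right)} = 1 \left(7 - 13\right)^{2} = 1 \left(-6\right)^{2} = 1 \cdot 36 = 36$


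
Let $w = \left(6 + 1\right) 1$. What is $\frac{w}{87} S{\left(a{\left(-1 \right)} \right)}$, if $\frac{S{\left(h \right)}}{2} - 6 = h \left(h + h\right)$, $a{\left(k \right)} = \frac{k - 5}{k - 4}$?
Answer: $\frac{1036}{725} \approx 1.429$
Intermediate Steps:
$a{\left(k \right)} = \frac{-5 + k}{-4 + k}$
$S{\left(h \right)} = 12 + 4 h^{2}$ ($S{\left(h \right)} = 12 + 2 h \left(h + h\right) = 12 + 2 h 2 h = 12 + 2 \cdot 2 h^{2} = 12 + 4 h^{2}$)
$w = 7$ ($w = 7 \cdot 1 = 7$)
$\frac{w}{87} S{\left(a{\left(-1 \right)} \right)} = \frac{7}{87} \left(12 + 4 \left(\frac{-5 - 1}{-4 - 1}\right)^{2}\right) = 7 \cdot \frac{1}{87} \left(12 + 4 \left(\frac{1}{-5} \left(-6\right)\right)^{2}\right) = \frac{7 \left(12 + 4 \left(\left(- \frac{1}{5}\right) \left(-6\right)\right)^{2}\right)}{87} = \frac{7 \left(12 + 4 \left(\frac{6}{5}\right)^{2}\right)}{87} = \frac{7 \left(12 + 4 \cdot \frac{36}{25}\right)}{87} = \frac{7 \left(12 + \frac{144}{25}\right)}{87} = \frac{7}{87} \cdot \frac{444}{25} = \frac{1036}{725}$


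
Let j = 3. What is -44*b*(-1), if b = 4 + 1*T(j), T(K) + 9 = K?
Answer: -88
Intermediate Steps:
T(K) = -9 + K
b = -2 (b = 4 + 1*(-9 + 3) = 4 + 1*(-6) = 4 - 6 = -2)
-44*b*(-1) = -44*(-2)*(-1) = 88*(-1) = -88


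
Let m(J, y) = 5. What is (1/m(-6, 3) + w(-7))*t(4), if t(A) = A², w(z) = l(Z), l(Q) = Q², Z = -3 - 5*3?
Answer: 25936/5 ≈ 5187.2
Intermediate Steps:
Z = -18 (Z = -3 - 15 = -18)
w(z) = 324 (w(z) = (-18)² = 324)
(1/m(-6, 3) + w(-7))*t(4) = (1/5 + 324)*4² = (⅕ + 324)*16 = (1621/5)*16 = 25936/5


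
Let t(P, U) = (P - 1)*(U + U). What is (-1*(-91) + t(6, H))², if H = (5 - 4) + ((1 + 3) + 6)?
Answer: 40401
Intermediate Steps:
H = 11 (H = 1 + (4 + 6) = 1 + 10 = 11)
t(P, U) = 2*U*(-1 + P) (t(P, U) = (-1 + P)*(2*U) = 2*U*(-1 + P))
(-1*(-91) + t(6, H))² = (-1*(-91) + 2*11*(-1 + 6))² = (91 + 2*11*5)² = (91 + 110)² = 201² = 40401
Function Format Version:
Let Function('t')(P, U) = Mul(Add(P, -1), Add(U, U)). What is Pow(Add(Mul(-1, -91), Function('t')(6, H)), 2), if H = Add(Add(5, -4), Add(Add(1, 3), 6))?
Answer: 40401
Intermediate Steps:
H = 11 (H = Add(1, Add(4, 6)) = Add(1, 10) = 11)
Function('t')(P, U) = Mul(2, U, Add(-1, P)) (Function('t')(P, U) = Mul(Add(-1, P), Mul(2, U)) = Mul(2, U, Add(-1, P)))
Pow(Add(Mul(-1, -91), Function('t')(6, H)), 2) = Pow(Add(Mul(-1, -91), Mul(2, 11, Add(-1, 6))), 2) = Pow(Add(91, Mul(2, 11, 5)), 2) = Pow(Add(91, 110), 2) = Pow(201, 2) = 40401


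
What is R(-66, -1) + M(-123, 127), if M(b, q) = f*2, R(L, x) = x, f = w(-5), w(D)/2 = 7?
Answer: 27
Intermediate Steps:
w(D) = 14 (w(D) = 2*7 = 14)
f = 14
M(b, q) = 28 (M(b, q) = 14*2 = 28)
R(-66, -1) + M(-123, 127) = -1 + 28 = 27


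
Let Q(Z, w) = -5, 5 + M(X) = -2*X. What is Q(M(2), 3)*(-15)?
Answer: 75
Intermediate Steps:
M(X) = -5 - 2*X
Q(M(2), 3)*(-15) = -5*(-15) = 75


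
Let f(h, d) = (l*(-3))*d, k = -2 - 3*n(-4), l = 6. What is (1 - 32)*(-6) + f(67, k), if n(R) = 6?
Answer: 546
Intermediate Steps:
k = -20 (k = -2 - 3*6 = -2 - 18 = -20)
f(h, d) = -18*d (f(h, d) = (6*(-3))*d = -18*d)
(1 - 32)*(-6) + f(67, k) = (1 - 32)*(-6) - 18*(-20) = -31*(-6) + 360 = 186 + 360 = 546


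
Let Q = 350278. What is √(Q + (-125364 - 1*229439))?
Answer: 5*I*√181 ≈ 67.268*I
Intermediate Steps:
√(Q + (-125364 - 1*229439)) = √(350278 + (-125364 - 1*229439)) = √(350278 + (-125364 - 229439)) = √(350278 - 354803) = √(-4525) = 5*I*√181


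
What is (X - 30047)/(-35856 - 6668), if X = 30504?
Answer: -457/42524 ≈ -0.010747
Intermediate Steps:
(X - 30047)/(-35856 - 6668) = (30504 - 30047)/(-35856 - 6668) = 457/(-42524) = 457*(-1/42524) = -457/42524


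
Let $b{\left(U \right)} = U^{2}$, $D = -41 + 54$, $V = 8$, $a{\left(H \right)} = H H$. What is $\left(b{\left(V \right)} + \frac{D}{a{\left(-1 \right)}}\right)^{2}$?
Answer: $5929$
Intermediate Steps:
$a{\left(H \right)} = H^{2}$
$D = 13$
$\left(b{\left(V \right)} + \frac{D}{a{\left(-1 \right)}}\right)^{2} = \left(8^{2} + \frac{13}{\left(-1\right)^{2}}\right)^{2} = \left(64 + \frac{13}{1}\right)^{2} = \left(64 + 13 \cdot 1\right)^{2} = \left(64 + 13\right)^{2} = 77^{2} = 5929$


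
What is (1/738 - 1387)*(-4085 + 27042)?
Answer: -23498899985/738 ≈ -3.1841e+7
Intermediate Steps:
(1/738 - 1387)*(-4085 + 27042) = (1/738 - 1387)*22957 = -1023605/738*22957 = -23498899985/738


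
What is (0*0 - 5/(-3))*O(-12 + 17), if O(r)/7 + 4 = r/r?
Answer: -35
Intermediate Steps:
O(r) = -21 (O(r) = -28 + 7*(r/r) = -28 + 7*1 = -28 + 7 = -21)
(0*0 - 5/(-3))*O(-12 + 17) = (0*0 - 5/(-3))*(-21) = (0 - 5*(-⅓))*(-21) = (0 + 5/3)*(-21) = (5/3)*(-21) = -35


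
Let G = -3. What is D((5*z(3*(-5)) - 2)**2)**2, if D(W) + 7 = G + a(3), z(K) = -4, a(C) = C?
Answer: 49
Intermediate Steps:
D(W) = -7 (D(W) = -7 + (-3 + 3) = -7 + 0 = -7)
D((5*z(3*(-5)) - 2)**2)**2 = (-7)**2 = 49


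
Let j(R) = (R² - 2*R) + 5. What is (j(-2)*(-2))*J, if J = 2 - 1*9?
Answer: 182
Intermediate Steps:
j(R) = 5 + R² - 2*R
J = -7 (J = 2 - 9 = -7)
(j(-2)*(-2))*J = ((5 + (-2)² - 2*(-2))*(-2))*(-7) = ((5 + 4 + 4)*(-2))*(-7) = (13*(-2))*(-7) = -26*(-7) = 182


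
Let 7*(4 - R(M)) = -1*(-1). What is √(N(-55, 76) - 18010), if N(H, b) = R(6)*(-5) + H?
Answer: I*√886130/7 ≈ 134.48*I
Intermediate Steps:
R(M) = 27/7 (R(M) = 4 - (-1)*(-1)/7 = 4 - ⅐*1 = 4 - ⅐ = 27/7)
N(H, b) = -135/7 + H (N(H, b) = (27/7)*(-5) + H = -135/7 + H)
√(N(-55, 76) - 18010) = √((-135/7 - 55) - 18010) = √(-520/7 - 18010) = √(-126590/7) = I*√886130/7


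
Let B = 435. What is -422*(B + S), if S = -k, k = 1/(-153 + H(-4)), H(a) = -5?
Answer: -14502241/79 ≈ -1.8357e+5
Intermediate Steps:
k = -1/158 (k = 1/(-153 - 5) = 1/(-158) = -1/158 ≈ -0.0063291)
S = 1/158 (S = -1*(-1/158) = 1/158 ≈ 0.0063291)
-422*(B + S) = -422*(435 + 1/158) = -422*68731/158 = -14502241/79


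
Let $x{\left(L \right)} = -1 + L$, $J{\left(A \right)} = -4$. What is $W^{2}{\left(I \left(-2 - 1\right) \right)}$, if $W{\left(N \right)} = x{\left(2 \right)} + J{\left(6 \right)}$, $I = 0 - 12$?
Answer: $9$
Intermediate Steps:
$I = -12$ ($I = 0 - 12 = -12$)
$W{\left(N \right)} = -3$ ($W{\left(N \right)} = \left(-1 + 2\right) - 4 = 1 - 4 = -3$)
$W^{2}{\left(I \left(-2 - 1\right) \right)} = \left(-3\right)^{2} = 9$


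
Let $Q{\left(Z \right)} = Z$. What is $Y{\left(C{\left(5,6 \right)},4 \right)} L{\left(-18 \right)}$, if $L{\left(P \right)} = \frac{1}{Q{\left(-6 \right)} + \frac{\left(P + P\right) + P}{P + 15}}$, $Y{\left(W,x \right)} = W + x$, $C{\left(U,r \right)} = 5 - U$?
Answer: $\frac{1}{3} \approx 0.33333$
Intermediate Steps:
$L{\left(P \right)} = \frac{1}{-6 + \frac{3 P}{15 + P}}$ ($L{\left(P \right)} = \frac{1}{-6 + \frac{\left(P + P\right) + P}{P + 15}} = \frac{1}{-6 + \frac{2 P + P}{15 + P}} = \frac{1}{-6 + \frac{3 P}{15 + P}}$)
$Y{\left(C{\left(5,6 \right)},4 \right)} L{\left(-18 \right)} = \left(\left(5 - 5\right) + 4\right) \frac{15 - 18}{3 \left(-30 - -18\right)} = \left(\left(5 - 5\right) + 4\right) \frac{1}{3} \frac{1}{-30 + 18} \left(-3\right) = \left(0 + 4\right) \frac{1}{3} \frac{1}{-12} \left(-3\right) = 4 \cdot \frac{1}{3} \left(- \frac{1}{12}\right) \left(-3\right) = 4 \cdot \frac{1}{12} = \frac{1}{3}$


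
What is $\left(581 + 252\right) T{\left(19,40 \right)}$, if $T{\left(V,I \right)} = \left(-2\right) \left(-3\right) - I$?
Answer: $-28322$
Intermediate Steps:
$T{\left(V,I \right)} = 6 - I$
$\left(581 + 252\right) T{\left(19,40 \right)} = \left(581 + 252\right) \left(6 - 40\right) = 833 \left(6 - 40\right) = 833 \left(-34\right) = -28322$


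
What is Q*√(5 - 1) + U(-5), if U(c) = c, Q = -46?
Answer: -97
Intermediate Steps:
Q*√(5 - 1) + U(-5) = -46*√(5 - 1) - 5 = -46*√4 - 5 = -46*2 - 5 = -92 - 5 = -97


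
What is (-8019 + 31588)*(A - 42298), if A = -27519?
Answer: -1645516873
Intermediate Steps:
(-8019 + 31588)*(A - 42298) = (-8019 + 31588)*(-27519 - 42298) = 23569*(-69817) = -1645516873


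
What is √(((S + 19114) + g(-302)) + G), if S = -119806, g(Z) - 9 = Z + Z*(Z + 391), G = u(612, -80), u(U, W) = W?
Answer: I*√127943 ≈ 357.69*I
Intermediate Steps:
G = -80
g(Z) = 9 + Z + Z*(391 + Z) (g(Z) = 9 + (Z + Z*(Z + 391)) = 9 + (Z + Z*(391 + Z)) = 9 + Z + Z*(391 + Z))
√(((S + 19114) + g(-302)) + G) = √(((-119806 + 19114) + (9 + (-302)² + 392*(-302))) - 80) = √((-100692 + (9 + 91204 - 118384)) - 80) = √((-100692 - 27171) - 80) = √(-127863 - 80) = √(-127943) = I*√127943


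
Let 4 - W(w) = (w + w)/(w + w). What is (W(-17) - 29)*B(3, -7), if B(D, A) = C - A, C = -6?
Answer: -26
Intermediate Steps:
W(w) = 3 (W(w) = 4 - (w + w)/(w + w) = 4 - 2*w/(2*w) = 4 - 2*w*1/(2*w) = 4 - 1*1 = 4 - 1 = 3)
B(D, A) = -6 - A
(W(-17) - 29)*B(3, -7) = (3 - 29)*(-6 - 1*(-7)) = -26*(-6 + 7) = -26*1 = -26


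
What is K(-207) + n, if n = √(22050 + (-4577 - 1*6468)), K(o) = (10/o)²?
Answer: 100/42849 + √11005 ≈ 104.91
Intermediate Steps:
K(o) = 100/o²
n = √11005 (n = √(22050 + (-4577 - 6468)) = √(22050 - 11045) = √11005 ≈ 104.90)
K(-207) + n = 100/(-207)² + √11005 = 100*(1/42849) + √11005 = 100/42849 + √11005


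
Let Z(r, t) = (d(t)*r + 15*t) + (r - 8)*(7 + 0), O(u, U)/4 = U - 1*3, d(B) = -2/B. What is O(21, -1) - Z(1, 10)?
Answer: -584/5 ≈ -116.80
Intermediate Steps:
O(u, U) = -12 + 4*U (O(u, U) = 4*(U - 1*3) = 4*(U - 3) = 4*(-3 + U) = -12 + 4*U)
Z(r, t) = -56 + 7*r + 15*t - 2*r/t (Z(r, t) = ((-2/t)*r + 15*t) + (r - 8)*(7 + 0) = (-2*r/t + 15*t) + (-8 + r)*7 = (15*t - 2*r/t) + (-56 + 7*r) = -56 + 7*r + 15*t - 2*r/t)
O(21, -1) - Z(1, 10) = (-12 + 4*(-1)) - (-56 + 7*1 + 15*10 - 2*1/10) = (-12 - 4) - (-56 + 7 + 150 - 2*1*1/10) = -16 - (-56 + 7 + 150 - 1/5) = -16 - 1*504/5 = -16 - 504/5 = -584/5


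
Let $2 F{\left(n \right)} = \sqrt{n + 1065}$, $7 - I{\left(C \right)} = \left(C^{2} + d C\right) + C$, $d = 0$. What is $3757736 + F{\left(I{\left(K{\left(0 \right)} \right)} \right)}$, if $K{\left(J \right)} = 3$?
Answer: $3757736 + \sqrt{265} \approx 3.7578 \cdot 10^{6}$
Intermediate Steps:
$I{\left(C \right)} = 7 - C - C^{2}$ ($I{\left(C \right)} = 7 - \left(\left(C^{2} + 0 C\right) + C\right) = 7 - \left(\left(C^{2} + 0\right) + C\right) = 7 - \left(C^{2} + C\right) = 7 - \left(C + C^{2}\right) = 7 - C - C^{2}$)
$F{\left(n \right)} = \frac{\sqrt{1065 + n}}{2}$ ($F{\left(n \right)} = \frac{\sqrt{n + 1065}}{2} = \frac{\sqrt{1065 + n}}{2}$)
$3757736 + F{\left(I{\left(K{\left(0 \right)} \right)} \right)} = 3757736 + \frac{\sqrt{1065 - 5}}{2} = 3757736 + \frac{\sqrt{1060}}{2} = 3757736 + \frac{2 \sqrt{265}}{2} = 3757736 + \sqrt{265}$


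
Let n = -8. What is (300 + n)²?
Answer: 85264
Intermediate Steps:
(300 + n)² = (300 - 8)² = 292² = 85264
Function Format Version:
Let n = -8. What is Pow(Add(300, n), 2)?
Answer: 85264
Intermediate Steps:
Pow(Add(300, n), 2) = Pow(Add(300, -8), 2) = Pow(292, 2) = 85264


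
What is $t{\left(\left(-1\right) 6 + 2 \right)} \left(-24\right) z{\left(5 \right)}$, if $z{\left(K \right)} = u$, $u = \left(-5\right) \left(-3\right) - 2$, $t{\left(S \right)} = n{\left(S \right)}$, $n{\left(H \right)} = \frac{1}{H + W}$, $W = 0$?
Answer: $78$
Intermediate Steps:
$n{\left(H \right)} = \frac{1}{H}$ ($n{\left(H \right)} = \frac{1}{H + 0} = \frac{1}{H}$)
$t{\left(S \right)} = \frac{1}{S}$
$u = 13$ ($u = 15 - 2 = 13$)
$z{\left(K \right)} = 13$
$t{\left(\left(-1\right) 6 + 2 \right)} \left(-24\right) z{\left(5 \right)} = \frac{1}{\left(-1\right) 6 + 2} \left(-24\right) 13 = \frac{1}{-6 + 2} \left(-24\right) 13 = \frac{1}{-4} \left(-24\right) 13 = \left(- \frac{1}{4}\right) \left(-24\right) 13 = 6 \cdot 13 = 78$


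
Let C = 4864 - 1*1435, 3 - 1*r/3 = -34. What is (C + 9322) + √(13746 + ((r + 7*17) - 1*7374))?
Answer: 12751 + √6602 ≈ 12832.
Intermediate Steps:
r = 111 (r = 9 - 3*(-34) = 9 + 102 = 111)
C = 3429 (C = 4864 - 1435 = 3429)
(C + 9322) + √(13746 + ((r + 7*17) - 1*7374)) = (3429 + 9322) + √(13746 + ((111 + 7*17) - 1*7374)) = 12751 + √(13746 + ((111 + 119) - 7374)) = 12751 + √(13746 + (230 - 7374)) = 12751 + √(13746 - 7144) = 12751 + √6602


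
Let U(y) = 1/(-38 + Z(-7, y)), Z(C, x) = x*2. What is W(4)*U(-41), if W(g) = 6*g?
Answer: -1/5 ≈ -0.20000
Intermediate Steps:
Z(C, x) = 2*x
U(y) = 1/(-38 + 2*y)
W(4)*U(-41) = (6*4)*(1/(2*(-19 - 41))) = 24*((1/2)/(-60)) = 24*((1/2)*(-1/60)) = 24*(-1/120) = -1/5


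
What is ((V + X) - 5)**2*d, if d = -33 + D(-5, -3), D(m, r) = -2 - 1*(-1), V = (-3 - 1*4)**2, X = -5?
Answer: -51714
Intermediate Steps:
V = 49 (V = (-3 - 4)**2 = (-7)**2 = 49)
D(m, r) = -1 (D(m, r) = -2 + 1 = -1)
d = -34 (d = -33 - 1 = -34)
((V + X) - 5)**2*d = ((49 - 5) - 5)**2*(-34) = (44 - 5)**2*(-34) = 39**2*(-34) = 1521*(-34) = -51714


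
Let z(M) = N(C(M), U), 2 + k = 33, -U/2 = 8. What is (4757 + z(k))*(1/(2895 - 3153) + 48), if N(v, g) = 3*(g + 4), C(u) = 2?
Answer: 58460143/258 ≈ 2.2659e+5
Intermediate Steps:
U = -16 (U = -2*8 = -16)
k = 31 (k = -2 + 33 = 31)
N(v, g) = 12 + 3*g (N(v, g) = 3*(4 + g) = 12 + 3*g)
z(M) = -36 (z(M) = 12 + 3*(-16) = 12 - 48 = -36)
(4757 + z(k))*(1/(2895 - 3153) + 48) = (4757 - 36)*(1/(2895 - 3153) + 48) = 4721*(1/(-258) + 48) = 4721*(-1/258 + 48) = 4721*(12383/258) = 58460143/258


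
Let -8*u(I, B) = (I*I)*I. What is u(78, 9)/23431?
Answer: -59319/23431 ≈ -2.5316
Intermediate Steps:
u(I, B) = -I³/8 (u(I, B) = -I*I*I/8 = -I²*I/8 = -I³/8)
u(78, 9)/23431 = -⅛*78³/23431 = -⅛*474552*(1/23431) = -59319*1/23431 = -59319/23431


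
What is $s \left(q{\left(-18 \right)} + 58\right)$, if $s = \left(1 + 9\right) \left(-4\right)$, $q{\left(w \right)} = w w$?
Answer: $-15280$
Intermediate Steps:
$q{\left(w \right)} = w^{2}$
$s = -40$ ($s = 10 \left(-4\right) = -40$)
$s \left(q{\left(-18 \right)} + 58\right) = - 40 \left(\left(-18\right)^{2} + 58\right) = - 40 \left(324 + 58\right) = \left(-40\right) 382 = -15280$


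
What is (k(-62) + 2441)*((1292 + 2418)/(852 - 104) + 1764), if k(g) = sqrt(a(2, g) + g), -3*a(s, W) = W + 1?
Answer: 1614943631/374 + 3307955*I*sqrt(15)/1122 ≈ 4.318e+6 + 11419.0*I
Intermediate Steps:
a(s, W) = -1/3 - W/3 (a(s, W) = -(W + 1)/3 = -(1 + W)/3 = -1/3 - W/3)
k(g) = sqrt(-1/3 + 2*g/3) (k(g) = sqrt((-1/3 - g/3) + g) = sqrt(-1/3 + 2*g/3))
(k(-62) + 2441)*((1292 + 2418)/(852 - 104) + 1764) = (sqrt(-3 + 6*(-62))/3 + 2441)*((1292 + 2418)/(852 - 104) + 1764) = (sqrt(-3 - 372)/3 + 2441)*(3710/748 + 1764) = (sqrt(-375)/3 + 2441)*(3710*(1/748) + 1764) = ((5*I*sqrt(15))/3 + 2441)*(1855/374 + 1764) = (5*I*sqrt(15)/3 + 2441)*(661591/374) = (2441 + 5*I*sqrt(15)/3)*(661591/374) = 1614943631/374 + 3307955*I*sqrt(15)/1122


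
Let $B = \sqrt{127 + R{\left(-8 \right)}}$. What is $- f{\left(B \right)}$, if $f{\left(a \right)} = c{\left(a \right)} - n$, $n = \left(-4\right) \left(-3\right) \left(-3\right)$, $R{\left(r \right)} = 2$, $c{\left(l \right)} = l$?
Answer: $-36 - \sqrt{129} \approx -47.358$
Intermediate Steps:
$n = -36$ ($n = 12 \left(-3\right) = -36$)
$B = \sqrt{129}$ ($B = \sqrt{127 + 2} = \sqrt{129} \approx 11.358$)
$f{\left(a \right)} = 36 + a$ ($f{\left(a \right)} = a - -36 = a + 36 = 36 + a$)
$- f{\left(B \right)} = - (36 + \sqrt{129}) = -36 - \sqrt{129}$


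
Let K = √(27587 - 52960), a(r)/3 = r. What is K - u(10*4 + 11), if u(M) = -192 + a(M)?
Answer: 39 + I*√25373 ≈ 39.0 + 159.29*I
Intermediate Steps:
a(r) = 3*r
K = I*√25373 (K = √(-25373) = I*√25373 ≈ 159.29*I)
u(M) = -192 + 3*M
K - u(10*4 + 11) = I*√25373 - (-192 + 3*(10*4 + 11)) = I*√25373 - (-192 + 3*(40 + 11)) = I*√25373 - (-192 + 3*51) = I*√25373 - (-192 + 153) = I*√25373 - 1*(-39) = I*√25373 + 39 = 39 + I*√25373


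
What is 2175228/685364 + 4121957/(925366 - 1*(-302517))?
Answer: 1373991604918/210386701103 ≈ 6.5308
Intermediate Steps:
2175228/685364 + 4121957/(925366 - 1*(-302517)) = 2175228*(1/685364) + 4121957/(925366 + 302517) = 543807/171341 + 4121957/1227883 = 1373991604918/210386701103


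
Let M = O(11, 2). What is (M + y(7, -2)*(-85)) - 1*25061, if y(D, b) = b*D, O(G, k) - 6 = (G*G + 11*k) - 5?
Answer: -23727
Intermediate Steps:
O(G, k) = 1 + G² + 11*k (O(G, k) = 6 + ((G*G + 11*k) - 5) = 6 + ((G² + 11*k) - 5) = 6 + (-5 + G² + 11*k) = 1 + G² + 11*k)
M = 144 (M = 1 + 11² + 11*2 = 1 + 121 + 22 = 144)
y(D, b) = D*b
(M + y(7, -2)*(-85)) - 1*25061 = (144 + (7*(-2))*(-85)) - 1*25061 = (144 - 14*(-85)) - 25061 = (144 + 1190) - 25061 = 1334 - 25061 = -23727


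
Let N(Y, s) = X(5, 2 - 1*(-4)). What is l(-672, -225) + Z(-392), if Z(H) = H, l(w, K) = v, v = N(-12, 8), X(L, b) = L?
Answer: -387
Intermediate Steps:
N(Y, s) = 5
v = 5
l(w, K) = 5
l(-672, -225) + Z(-392) = 5 - 392 = -387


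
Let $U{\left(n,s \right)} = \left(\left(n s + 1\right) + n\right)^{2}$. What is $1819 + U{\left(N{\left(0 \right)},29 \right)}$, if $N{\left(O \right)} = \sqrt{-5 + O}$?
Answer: $-2680 + 60 i \sqrt{5} \approx -2680.0 + 134.16 i$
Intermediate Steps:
$U{\left(n,s \right)} = \left(1 + n + n s\right)^{2}$ ($U{\left(n,s \right)} = \left(\left(1 + n s\right) + n\right)^{2} = \left(1 + n + n s\right)^{2}$)
$1819 + U{\left(N{\left(0 \right)},29 \right)} = 1819 + \left(1 + \sqrt{-5 + 0} + \sqrt{-5 + 0} \cdot 29\right)^{2} = 1819 + \left(1 + \sqrt{-5} + \sqrt{-5} \cdot 29\right)^{2} = 1819 + \left(1 + i \sqrt{5} + i \sqrt{5} \cdot 29\right)^{2} = 1819 + \left(1 + i \sqrt{5} + 29 i \sqrt{5}\right)^{2} = 1819 + \left(1 + 30 i \sqrt{5}\right)^{2}$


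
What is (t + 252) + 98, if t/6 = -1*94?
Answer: -214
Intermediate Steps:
t = -564 (t = 6*(-1*94) = 6*(-94) = -564)
(t + 252) + 98 = (-564 + 252) + 98 = -312 + 98 = -214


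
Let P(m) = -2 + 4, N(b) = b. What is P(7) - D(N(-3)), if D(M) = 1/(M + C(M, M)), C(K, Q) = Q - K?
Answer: 7/3 ≈ 2.3333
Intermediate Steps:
P(m) = 2
D(M) = 1/M (D(M) = 1/(M + (M - M)) = 1/(M + 0) = 1/M)
P(7) - D(N(-3)) = 2 - 1/(-3) = 2 - 1*(-⅓) = 2 + ⅓ = 7/3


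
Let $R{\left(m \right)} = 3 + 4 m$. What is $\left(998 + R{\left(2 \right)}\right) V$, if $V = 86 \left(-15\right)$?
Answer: $-1301610$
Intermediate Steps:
$V = -1290$
$\left(998 + R{\left(2 \right)}\right) V = \left(998 + \left(3 + 4 \cdot 2\right)\right) \left(-1290\right) = \left(998 + \left(3 + 8\right)\right) \left(-1290\right) = \left(998 + 11\right) \left(-1290\right) = 1009 \left(-1290\right) = -1301610$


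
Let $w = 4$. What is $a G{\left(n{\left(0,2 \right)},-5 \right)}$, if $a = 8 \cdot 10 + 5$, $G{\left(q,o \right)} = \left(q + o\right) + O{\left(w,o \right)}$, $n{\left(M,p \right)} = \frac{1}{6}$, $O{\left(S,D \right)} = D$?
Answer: $- \frac{5015}{6} \approx -835.83$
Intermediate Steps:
$n{\left(M,p \right)} = \frac{1}{6}$
$G{\left(q,o \right)} = q + 2 o$ ($G{\left(q,o \right)} = \left(q + o\right) + o = \left(o + q\right) + o = q + 2 o$)
$a = 85$ ($a = 80 + 5 = 85$)
$a G{\left(n{\left(0,2 \right)},-5 \right)} = 85 \left(\frac{1}{6} + 2 \left(-5\right)\right) = 85 \left(\frac{1}{6} - 10\right) = 85 \left(- \frac{59}{6}\right) = - \frac{5015}{6}$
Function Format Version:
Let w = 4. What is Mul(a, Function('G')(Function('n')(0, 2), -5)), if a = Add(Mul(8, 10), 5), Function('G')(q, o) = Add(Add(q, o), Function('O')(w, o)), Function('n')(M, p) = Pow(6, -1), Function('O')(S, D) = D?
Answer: Rational(-5015, 6) ≈ -835.83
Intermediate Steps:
Function('n')(M, p) = Rational(1, 6)
Function('G')(q, o) = Add(q, Mul(2, o)) (Function('G')(q, o) = Add(Add(q, o), o) = Add(Add(o, q), o) = Add(q, Mul(2, o)))
a = 85 (a = Add(80, 5) = 85)
Mul(a, Function('G')(Function('n')(0, 2), -5)) = Mul(85, Add(Rational(1, 6), Mul(2, -5))) = Mul(85, Add(Rational(1, 6), -10)) = Mul(85, Rational(-59, 6)) = Rational(-5015, 6)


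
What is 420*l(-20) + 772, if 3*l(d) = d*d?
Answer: 56772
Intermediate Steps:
l(d) = d**2/3 (l(d) = (d*d)/3 = d**2/3)
420*l(-20) + 772 = 420*((1/3)*(-20)**2) + 772 = 420*((1/3)*400) + 772 = 420*(400/3) + 772 = 56000 + 772 = 56772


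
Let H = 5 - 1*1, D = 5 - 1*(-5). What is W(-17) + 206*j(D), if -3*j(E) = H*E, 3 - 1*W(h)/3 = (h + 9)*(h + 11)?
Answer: -8645/3 ≈ -2881.7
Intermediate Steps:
D = 10 (D = 5 + 5 = 10)
H = 4 (H = 5 - 1 = 4)
W(h) = 9 - 3*(9 + h)*(11 + h) (W(h) = 9 - 3*(h + 9)*(h + 11) = 9 - 3*(9 + h)*(11 + h))
j(E) = -4*E/3
W(-17) + 206*j(D) = (-288 - 60*(-17) - 3*(-17)²) + 206*(-4/3*10) = (-288 + 1020 - 3*289) + 206*(-40/3) = (-288 + 1020 - 867) - 8240/3 = -135 - 8240/3 = -8645/3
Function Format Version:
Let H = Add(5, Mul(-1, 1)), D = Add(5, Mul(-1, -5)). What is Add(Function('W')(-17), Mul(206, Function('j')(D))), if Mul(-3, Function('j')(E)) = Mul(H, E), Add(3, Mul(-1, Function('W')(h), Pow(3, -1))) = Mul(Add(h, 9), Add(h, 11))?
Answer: Rational(-8645, 3) ≈ -2881.7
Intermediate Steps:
D = 10 (D = Add(5, 5) = 10)
H = 4 (H = Add(5, -1) = 4)
Function('W')(h) = Add(9, Mul(-3, Add(9, h), Add(11, h))) (Function('W')(h) = Add(9, Mul(-3, Mul(Add(h, 9), Add(h, 11)))) = Add(9, Mul(-3, Mul(Add(9, h), Add(11, h)))) = Add(9, Mul(-3, Add(9, h), Add(11, h))))
Function('j')(E) = Mul(Rational(-4, 3), E) (Function('j')(E) = Mul(Rational(-1, 3), Mul(4, E)) = Mul(Rational(-4, 3), E))
Add(Function('W')(-17), Mul(206, Function('j')(D))) = Add(Add(-288, Mul(-60, -17), Mul(-3, Pow(-17, 2))), Mul(206, Mul(Rational(-4, 3), 10))) = Add(Add(-288, 1020, Mul(-3, 289)), Mul(206, Rational(-40, 3))) = Add(Add(-288, 1020, -867), Rational(-8240, 3)) = Add(-135, Rational(-8240, 3)) = Rational(-8645, 3)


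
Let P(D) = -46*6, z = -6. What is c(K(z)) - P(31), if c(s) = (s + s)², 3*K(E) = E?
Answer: 292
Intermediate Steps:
K(E) = E/3
c(s) = 4*s² (c(s) = (2*s)² = 4*s²)
P(D) = -276
c(K(z)) - P(31) = 4*((⅓)*(-6))² - 1*(-276) = 4*(-2)² + 276 = 4*4 + 276 = 16 + 276 = 292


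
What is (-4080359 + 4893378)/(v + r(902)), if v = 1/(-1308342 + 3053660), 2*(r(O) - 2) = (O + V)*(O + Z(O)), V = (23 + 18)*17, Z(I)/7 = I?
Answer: 1418976695042/10069078133693 ≈ 0.14092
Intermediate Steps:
Z(I) = 7*I
V = 697 (V = 41*17 = 697)
r(O) = 2 + 4*O*(697 + O) (r(O) = 2 + ((O + 697)*(O + 7*O))/2 = 2 + ((697 + O)*(8*O))/2 = 2 + (8*O*(697 + O))/2 = 2 + 4*O*(697 + O))
v = 1/1745318 ≈ 5.7296e-7
(-4080359 + 4893378)/(v + r(902)) = (-4080359 + 4893378)/(1/1745318 + (2 + 4*902**2 + 2788*902)) = 813019/(1/1745318 + (2 + 4*813604 + 2514776)) = 813019/(1/1745318 + (2 + 3254416 + 2514776)) = 813019/(1/1745318 + 5769194) = 813019/(10069078133693/1745318) = 813019*(1745318/10069078133693) = 1418976695042/10069078133693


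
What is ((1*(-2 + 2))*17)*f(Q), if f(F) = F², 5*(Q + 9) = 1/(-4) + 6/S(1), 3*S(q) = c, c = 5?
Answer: 0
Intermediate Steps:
S(q) = 5/3 (S(q) = (⅓)*5 = 5/3)
Q = -833/100 (Q = -9 + (1/(-4) + 6/(5/3))/5 = -9 + (1*(-¼) + 6*(⅗))/5 = -9 + (-¼ + 18/5)/5 = -9 + (⅕)*(67/20) = -9 + 67/100 = -833/100 ≈ -8.3300)
((1*(-2 + 2))*17)*f(Q) = ((1*(-2 + 2))*17)*(-833/100)² = ((1*0)*17)*(693889/10000) = (0*17)*(693889/10000) = 0*(693889/10000) = 0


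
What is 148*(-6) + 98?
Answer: -790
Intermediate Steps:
148*(-6) + 98 = -888 + 98 = -790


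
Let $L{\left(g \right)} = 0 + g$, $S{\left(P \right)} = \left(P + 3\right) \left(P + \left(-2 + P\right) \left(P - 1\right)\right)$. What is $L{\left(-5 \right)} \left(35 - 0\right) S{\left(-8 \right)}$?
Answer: $71750$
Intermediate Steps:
$S{\left(P \right)} = \left(3 + P\right) \left(P + \left(-1 + P\right) \left(-2 + P\right)\right)$ ($S{\left(P \right)} = \left(3 + P\right) \left(P + \left(-2 + P\right) \left(-1 + P\right)\right) = \left(3 + P\right) \left(P + \left(-1 + P\right) \left(-2 + P\right)\right)$)
$L{\left(g \right)} = g$
$L{\left(-5 \right)} \left(35 - 0\right) S{\left(-8 \right)} = - 5 \left(35 - 0\right) \left(6 + \left(-8\right)^{2} + \left(-8\right)^{3} - -32\right) = - 5 \left(35 + 0\right) \left(6 + 64 - 512 + 32\right) = \left(-5\right) 35 \left(-410\right) = \left(-175\right) \left(-410\right) = 71750$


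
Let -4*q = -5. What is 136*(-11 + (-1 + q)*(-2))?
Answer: -1564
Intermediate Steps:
q = 5/4 (q = -1/4*(-5) = 5/4 ≈ 1.2500)
136*(-11 + (-1 + q)*(-2)) = 136*(-11 + (-1 + 5/4)*(-2)) = 136*(-11 + (1/4)*(-2)) = 136*(-11 - 1/2) = 136*(-23/2) = -1564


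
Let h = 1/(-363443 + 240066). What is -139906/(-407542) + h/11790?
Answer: 101754670999219/296408318523930 ≈ 0.34329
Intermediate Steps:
h = -1/123377 (h = 1/(-123377) = -1/123377 ≈ -8.1052e-6)
-139906/(-407542) + h/11790 = -139906/(-407542) - 1/123377/11790 = -139906*(-1/407542) - 1/123377*1/11790 = 69953/203771 - 1/1454614830 = 101754670999219/296408318523930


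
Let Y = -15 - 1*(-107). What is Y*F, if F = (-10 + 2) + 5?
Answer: -276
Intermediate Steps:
Y = 92 (Y = -15 + 107 = 92)
F = -3 (F = -8 + 5 = -3)
Y*F = 92*(-3) = -276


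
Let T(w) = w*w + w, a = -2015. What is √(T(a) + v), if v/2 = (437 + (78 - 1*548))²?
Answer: 2*√1015097 ≈ 2015.0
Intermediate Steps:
v = 2178 (v = 2*(437 + (78 - 1*548))² = 2*(437 + (78 - 548))² = 2*(437 - 470)² = 2*(-33)² = 2*1089 = 2178)
T(w) = w + w² (T(w) = w² + w = w + w²)
√(T(a) + v) = √(-2015*(1 - 2015) + 2178) = √(-2015*(-2014) + 2178) = √(4058210 + 2178) = √4060388 = 2*√1015097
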